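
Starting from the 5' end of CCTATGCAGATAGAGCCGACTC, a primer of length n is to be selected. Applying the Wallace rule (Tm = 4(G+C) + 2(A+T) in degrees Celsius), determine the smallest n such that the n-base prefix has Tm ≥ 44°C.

n = 15

First 14 bases: CCTATGCAGATAGA → Tm = 40°C (< 44°C)
First 15 bases: CCTATGCAGATAGAG → Tm = 44°C (≥ 44°C)
Each additional base adds 2°C (A/T) or 4°C (G/C), so Tm is non-decreasing in n; n = 15 is the first length to reach 44°C.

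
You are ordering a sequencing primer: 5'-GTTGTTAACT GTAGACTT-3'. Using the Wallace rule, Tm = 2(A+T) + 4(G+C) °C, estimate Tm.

Counting bases: T=8, C=2, A=4, G=4
A+T = 12, G+C = 6
Tm = 2(12) + 4(6) = 24 + 24 = 48°C

48°C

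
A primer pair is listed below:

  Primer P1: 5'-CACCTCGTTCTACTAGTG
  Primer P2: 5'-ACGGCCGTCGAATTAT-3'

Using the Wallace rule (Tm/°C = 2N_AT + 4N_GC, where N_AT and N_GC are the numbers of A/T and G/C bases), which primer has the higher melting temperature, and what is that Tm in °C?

Primer P1, 54°C

Primer P1: A+T=9, G+C=9 → Tm = 2(9)+4(9) = 54°C
Primer P2: A+T=8, G+C=8 → Tm = 2(8)+4(8) = 48°C
54°C vs 48°C → primer P1 is higher.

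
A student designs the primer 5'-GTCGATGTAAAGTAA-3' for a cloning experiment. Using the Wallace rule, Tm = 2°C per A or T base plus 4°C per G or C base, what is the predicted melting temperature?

Base counts: G=4, T=4, A=6, C=1
AT pairs contribute 10, GC pairs contribute 5.
Tm = 2(10) + 4(5) = 20 + 20 = 40°C

40°C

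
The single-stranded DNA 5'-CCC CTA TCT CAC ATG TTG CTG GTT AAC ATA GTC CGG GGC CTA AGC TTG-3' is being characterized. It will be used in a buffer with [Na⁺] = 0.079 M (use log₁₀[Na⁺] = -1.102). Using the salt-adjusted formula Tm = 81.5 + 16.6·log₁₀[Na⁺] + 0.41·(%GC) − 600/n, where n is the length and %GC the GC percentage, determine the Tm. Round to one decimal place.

72.1°C

Length n = 48. Scanning the sequence gives A=9, C=14, G=11, T=14.
G+C = 25, so %GC = 25/48 × 100 = 52.083%
Salt term: 16.6 × (-1.102) = -18.293
GC term: 0.41 × 52.083 = 21.354; length term: −600/48 = −12.5
Tm = 81.5 + (-18.293) + 21.354 − 12.5 = 72.061 → 72.1°C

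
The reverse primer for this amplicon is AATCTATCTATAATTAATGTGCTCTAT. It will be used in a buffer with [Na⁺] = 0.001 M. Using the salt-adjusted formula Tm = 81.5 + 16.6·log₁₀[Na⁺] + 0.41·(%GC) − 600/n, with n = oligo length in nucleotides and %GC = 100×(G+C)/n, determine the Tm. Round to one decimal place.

18.6°C

Length n = 27. Base counts: C=4, G=2, T=12, A=9
G+C = 6, so %GC = 6/27 × 100 = 22.222%
Salt term: 16.6 × (-3) = -49.8
GC term: 0.41 × 22.222 = 9.111; length term: −600/27 = −22.222
Tm = 81.5 + (-49.8) + 9.111 − 22.222 = 18.589 → 18.6°C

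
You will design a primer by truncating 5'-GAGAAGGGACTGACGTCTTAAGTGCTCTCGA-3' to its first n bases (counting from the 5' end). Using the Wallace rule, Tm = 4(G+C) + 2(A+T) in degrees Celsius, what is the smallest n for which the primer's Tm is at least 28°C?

n = 9

First 8 bases: GAGAAGGG → Tm = 26°C (< 28°C)
First 9 bases: GAGAAGGGA → Tm = 28°C (≥ 28°C)
Each additional base adds 2°C (A/T) or 4°C (G/C), so Tm is non-decreasing in n; n = 9 is the first length to reach 28°C.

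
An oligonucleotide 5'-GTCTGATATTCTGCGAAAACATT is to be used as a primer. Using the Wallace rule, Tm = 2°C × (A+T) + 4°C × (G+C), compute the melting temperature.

Counting bases: G=4, A=7, T=8, C=4
So N_AT = 15 and N_GC = 8.
Tm = 4·8 + 2·15 = 32 + 30 = 62°C

62°C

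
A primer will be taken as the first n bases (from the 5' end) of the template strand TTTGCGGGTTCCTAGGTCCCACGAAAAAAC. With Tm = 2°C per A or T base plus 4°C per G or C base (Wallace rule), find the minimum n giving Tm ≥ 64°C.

n = 20

First 19 bases: TTTGCGGGTTCCTAGGTCC → Tm = 60°C (< 64°C)
First 20 bases: TTTGCGGGTTCCTAGGTCCC → Tm = 64°C (≥ 64°C)
Each additional base adds 2°C (A/T) or 4°C (G/C), so Tm is non-decreasing in n; n = 20 is the first length to reach 64°C.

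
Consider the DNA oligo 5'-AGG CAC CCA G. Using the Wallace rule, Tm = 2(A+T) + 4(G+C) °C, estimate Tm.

T=0, A=3, G=3, C=4
So N_AT = 3 and N_GC = 7.
Tm = 2(3) + 4(7) = 6 + 28 = 34°C

34°C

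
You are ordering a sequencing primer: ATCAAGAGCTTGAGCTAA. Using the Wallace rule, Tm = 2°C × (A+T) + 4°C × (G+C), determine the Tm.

50°C

Base counts: G=4, A=7, T=4, C=3
So N_AT = 11 and N_GC = 7.
Tm = 4·7 + 2·11 = 28 + 22 = 50°C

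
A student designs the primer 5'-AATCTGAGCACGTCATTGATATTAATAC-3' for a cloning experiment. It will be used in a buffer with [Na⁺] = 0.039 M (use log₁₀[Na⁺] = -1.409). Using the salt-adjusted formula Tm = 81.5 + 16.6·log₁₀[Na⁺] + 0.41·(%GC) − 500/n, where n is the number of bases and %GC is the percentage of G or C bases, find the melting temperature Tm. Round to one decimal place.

53.4°C

Length n = 28. G=4, A=10, T=9, C=5
G+C = 9, so %GC = 9/28 × 100 = 32.143%
Salt term: 16.6 × (-1.409) = -23.389
GC term: 0.41 × 32.143 = 13.179; length term: −500/28 = −17.857
Tm = 81.5 + (-23.389) + 13.179 − 17.857 = 53.433 → 53.4°C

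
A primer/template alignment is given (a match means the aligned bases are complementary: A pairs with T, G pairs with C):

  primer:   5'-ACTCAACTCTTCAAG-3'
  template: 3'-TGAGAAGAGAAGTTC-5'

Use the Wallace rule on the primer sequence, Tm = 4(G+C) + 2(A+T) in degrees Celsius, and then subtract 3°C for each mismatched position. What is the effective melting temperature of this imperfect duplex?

Primer base counts: A=5, T=4, G=1, C=5 → A+T=9, G+C=6
Perfect-match Tm = 2(9) + 4(6) = 18 + 24 = 42°C
Mismatches (positions where the bases are not complementary): 2 (at positions 5, 6)
Effective Tm = 42 − 2×3 = 42 − 6 = 36°C

36°C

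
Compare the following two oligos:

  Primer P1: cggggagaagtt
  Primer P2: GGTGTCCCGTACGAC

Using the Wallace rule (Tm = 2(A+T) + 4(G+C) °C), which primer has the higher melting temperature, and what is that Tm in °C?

Primer P1: A+T=5, G+C=7 → Tm = 2(5)+4(7) = 38°C
Primer P2: A+T=5, G+C=10 → Tm = 2(5)+4(10) = 50°C
38°C vs 50°C → primer P2 is higher.

Primer P2, 50°C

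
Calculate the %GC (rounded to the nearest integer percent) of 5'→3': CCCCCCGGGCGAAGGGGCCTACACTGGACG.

77%

Base counts: T=2, A=5, G=11, C=12
G+C = 11 + 12 = 23 out of 30 bases
%GC = 23/30 × 100 = 76.67% ≈ 77%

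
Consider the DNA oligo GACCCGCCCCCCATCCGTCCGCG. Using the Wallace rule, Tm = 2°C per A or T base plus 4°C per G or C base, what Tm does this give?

C=14, A=2, G=5, T=2
AT pairs contribute 4, GC pairs contribute 19.
Tm = 2(4) + 4(19) = 8 + 76 = 84°C

84°C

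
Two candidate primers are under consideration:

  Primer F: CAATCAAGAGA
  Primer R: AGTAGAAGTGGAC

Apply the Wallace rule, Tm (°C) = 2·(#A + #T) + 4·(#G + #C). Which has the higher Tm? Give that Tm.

Primer R, 38°C

Primer F: A+T=7, G+C=4 → Tm = 2(7)+4(4) = 30°C
Primer R: A+T=7, G+C=6 → Tm = 2(7)+4(6) = 38°C
30°C vs 38°C → primer R is higher.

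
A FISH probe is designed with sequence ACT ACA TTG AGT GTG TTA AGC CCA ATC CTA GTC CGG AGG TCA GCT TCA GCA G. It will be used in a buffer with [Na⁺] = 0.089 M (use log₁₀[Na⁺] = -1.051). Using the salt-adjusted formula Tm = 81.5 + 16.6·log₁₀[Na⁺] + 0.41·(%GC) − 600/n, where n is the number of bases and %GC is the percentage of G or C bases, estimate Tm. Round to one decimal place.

Length n = 52. G=13, A=13, C=13, T=13
G+C = 26, so %GC = 26/52 × 100 = 50%
Salt term: 16.6 × (-1.051) = -17.447
GC term: 0.41 × 50 = 20.5; length term: −600/52 = −11.538
Tm = 81.5 + (-17.447) + 20.5 − 11.538 = 73.015 → 73.0°C

73.0°C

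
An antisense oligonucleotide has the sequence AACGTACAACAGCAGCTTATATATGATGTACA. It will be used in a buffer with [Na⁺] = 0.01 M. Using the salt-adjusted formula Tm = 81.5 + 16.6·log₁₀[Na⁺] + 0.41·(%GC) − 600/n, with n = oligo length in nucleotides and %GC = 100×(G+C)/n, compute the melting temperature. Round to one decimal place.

43.6°C

Length n = 32. C=6, G=5, T=8, A=13
G+C = 11, so %GC = 11/32 × 100 = 34.375%
Salt term: 16.6 × (-2) = -33.2
GC term: 0.41 × 34.375 = 14.094; length term: −600/32 = −18.75
Tm = 81.5 + (-33.2) + 14.094 − 18.75 = 43.644 → 43.6°C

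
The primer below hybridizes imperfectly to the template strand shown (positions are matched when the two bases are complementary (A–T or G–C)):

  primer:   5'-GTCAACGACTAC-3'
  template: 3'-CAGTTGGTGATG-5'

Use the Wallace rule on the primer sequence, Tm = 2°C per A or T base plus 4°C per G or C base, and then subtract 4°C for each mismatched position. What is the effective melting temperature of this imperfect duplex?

Primer base counts: A=4, T=2, G=2, C=4 → A+T=6, G+C=6
Perfect-match Tm = 2(6) + 4(6) = 12 + 24 = 36°C
Mismatches (positions where the bases are not complementary): 1 (at position 7)
Effective Tm = 36 − 1×4 = 36 − 4 = 32°C

32°C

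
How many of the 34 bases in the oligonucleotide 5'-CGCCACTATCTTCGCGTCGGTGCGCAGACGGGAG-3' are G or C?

Base counts: T=6, A=5, G=12, C=11
Total G or C: 12 + 11 = 23

23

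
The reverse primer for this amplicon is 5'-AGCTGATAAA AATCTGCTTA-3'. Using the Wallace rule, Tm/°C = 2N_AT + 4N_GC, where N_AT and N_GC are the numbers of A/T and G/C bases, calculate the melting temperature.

Scanning the sequence gives G=3, A=8, T=6, C=3.
AT pairs contribute 14, GC pairs contribute 6.
Tm = 4·6 + 2·14 = 24 + 28 = 52°C

52°C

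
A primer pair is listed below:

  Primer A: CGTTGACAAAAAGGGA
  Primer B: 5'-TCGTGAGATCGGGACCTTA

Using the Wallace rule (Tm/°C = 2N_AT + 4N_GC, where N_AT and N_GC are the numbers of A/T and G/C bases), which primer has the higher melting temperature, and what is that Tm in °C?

Primer B, 58°C

Primer A: A+T=9, G+C=7 → Tm = 2(9)+4(7) = 46°C
Primer B: A+T=9, G+C=10 → Tm = 2(9)+4(10) = 58°C
46°C vs 58°C → primer B is higher.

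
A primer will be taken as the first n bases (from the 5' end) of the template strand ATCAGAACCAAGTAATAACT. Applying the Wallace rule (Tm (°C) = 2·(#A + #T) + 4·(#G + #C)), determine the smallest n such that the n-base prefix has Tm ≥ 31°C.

n = 12

First 11 bases: ATCAGAACCAA → Tm = 30°C (< 31°C)
First 12 bases: ATCAGAACCAAG → Tm = 34°C (≥ 31°C)
Each additional base adds 2°C (A/T) or 4°C (G/C), so Tm is non-decreasing in n; n = 12 is the first length to reach 31°C.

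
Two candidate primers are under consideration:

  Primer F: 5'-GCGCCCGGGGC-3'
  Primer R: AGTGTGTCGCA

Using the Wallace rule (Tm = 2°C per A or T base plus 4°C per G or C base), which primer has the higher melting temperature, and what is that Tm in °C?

Primer F, 44°C

Primer F: A+T=0, G+C=11 → Tm = 2(0)+4(11) = 44°C
Primer R: A+T=5, G+C=6 → Tm = 2(5)+4(6) = 34°C
44°C vs 34°C → primer F is higher.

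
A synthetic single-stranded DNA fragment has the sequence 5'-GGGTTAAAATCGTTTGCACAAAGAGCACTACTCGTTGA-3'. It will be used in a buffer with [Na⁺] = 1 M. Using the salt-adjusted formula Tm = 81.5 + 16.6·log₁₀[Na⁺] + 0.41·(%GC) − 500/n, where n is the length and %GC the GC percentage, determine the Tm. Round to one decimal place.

Length n = 38. Scanning the sequence gives G=9, T=10, A=12, C=7.
G+C = 16, so %GC = 16/38 × 100 = 42.105%
Salt term: 16.6 × (0) = 0
GC term: 0.41 × 42.105 = 17.263; length term: −500/38 = −13.158
Tm = 81.5 + (0) + 17.263 − 13.158 = 85.605 → 85.6°C

85.6°C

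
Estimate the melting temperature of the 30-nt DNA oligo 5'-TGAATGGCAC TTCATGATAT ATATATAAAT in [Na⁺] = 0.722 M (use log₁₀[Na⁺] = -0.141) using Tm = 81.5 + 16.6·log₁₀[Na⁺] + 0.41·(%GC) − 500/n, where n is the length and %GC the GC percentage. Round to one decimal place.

Length n = 30. Scanning the sequence gives C=3, A=12, T=11, G=4.
G+C = 7, so %GC = 7/30 × 100 = 23.333%
Salt term: 16.6 × (-0.141) = -2.341
GC term: 0.41 × 23.333 = 9.567; length term: −500/30 = −16.667
Tm = 81.5 + (-2.341) + 9.567 − 16.667 = 72.059 → 72.1°C

72.1°C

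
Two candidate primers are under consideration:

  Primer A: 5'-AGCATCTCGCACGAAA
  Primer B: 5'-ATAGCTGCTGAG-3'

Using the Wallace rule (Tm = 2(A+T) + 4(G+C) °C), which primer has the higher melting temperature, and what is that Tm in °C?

Primer A: A+T=8, G+C=8 → Tm = 2(8)+4(8) = 48°C
Primer B: A+T=6, G+C=6 → Tm = 2(6)+4(6) = 36°C
48°C vs 36°C → primer A is higher.

Primer A, 48°C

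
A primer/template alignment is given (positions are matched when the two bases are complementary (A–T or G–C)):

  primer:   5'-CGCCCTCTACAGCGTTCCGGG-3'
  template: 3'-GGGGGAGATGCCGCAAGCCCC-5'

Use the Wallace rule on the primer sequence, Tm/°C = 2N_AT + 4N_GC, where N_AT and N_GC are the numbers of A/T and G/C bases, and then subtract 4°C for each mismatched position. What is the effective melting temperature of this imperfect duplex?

Primer base counts: A=2, T=4, G=6, C=9 → A+T=6, G+C=15
Perfect-match Tm = 2(6) + 4(15) = 12 + 60 = 72°C
Mismatches (positions where the bases are not complementary): 3 (at positions 2, 11, 18)
Effective Tm = 72 − 3×4 = 72 − 12 = 60°C

60°C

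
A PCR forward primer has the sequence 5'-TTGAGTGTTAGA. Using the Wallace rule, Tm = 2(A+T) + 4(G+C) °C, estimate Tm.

32°C

Scanning the sequence gives A=3, T=5, C=0, G=4.
AT pairs contribute 8, GC pairs contribute 4.
Tm = 4·4 + 2·8 = 16 + 16 = 32°C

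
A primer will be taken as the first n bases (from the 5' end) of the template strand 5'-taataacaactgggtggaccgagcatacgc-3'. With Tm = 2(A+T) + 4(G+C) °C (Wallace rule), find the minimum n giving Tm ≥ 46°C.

n = 17

First 16 bases: TAATAACAACTGGGTG → Tm = 44°C (< 46°C)
First 17 bases: TAATAACAACTGGGTGG → Tm = 48°C (≥ 46°C)
Since every base adds ≥2°C, Tm only increases with n, so the threshold is first crossed at n = 17.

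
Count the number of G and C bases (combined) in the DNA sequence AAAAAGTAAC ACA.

3

T=1, C=2, A=9, G=1
Total G or C: 1 + 2 = 3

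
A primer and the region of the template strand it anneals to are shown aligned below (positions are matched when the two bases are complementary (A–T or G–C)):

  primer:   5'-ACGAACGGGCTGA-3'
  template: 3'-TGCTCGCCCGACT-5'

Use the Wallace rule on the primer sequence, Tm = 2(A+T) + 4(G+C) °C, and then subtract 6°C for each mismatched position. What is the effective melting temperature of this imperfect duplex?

Primer base counts: A=4, T=1, G=5, C=3 → A+T=5, G+C=8
Perfect-match Tm = 2(5) + 4(8) = 10 + 32 = 42°C
Mismatches (positions where the bases are not complementary): 1 (at position 5)
Effective Tm = 42 − 1×6 = 42 − 6 = 36°C

36°C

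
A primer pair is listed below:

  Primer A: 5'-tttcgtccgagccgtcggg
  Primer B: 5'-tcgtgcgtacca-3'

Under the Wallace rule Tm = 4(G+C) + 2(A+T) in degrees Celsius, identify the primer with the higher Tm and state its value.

Primer A, 64°C

Primer A: A+T=6, G+C=13 → Tm = 2(6)+4(13) = 64°C
Primer B: A+T=5, G+C=7 → Tm = 2(5)+4(7) = 38°C
64°C vs 38°C → primer A is higher.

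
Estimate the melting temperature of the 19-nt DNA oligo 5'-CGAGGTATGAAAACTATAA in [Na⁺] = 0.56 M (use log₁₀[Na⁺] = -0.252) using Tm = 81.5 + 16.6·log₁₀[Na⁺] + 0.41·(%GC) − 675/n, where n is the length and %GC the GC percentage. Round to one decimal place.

Length n = 19. Base counts: T=4, C=2, A=9, G=4
G+C = 6, so %GC = 6/19 × 100 = 31.579%
Salt term: 16.6 × (-0.252) = -4.183
GC term: 0.41 × 31.579 = 12.947; length term: −675/19 = −35.526
Tm = 81.5 + (-4.183) + 12.947 − 35.526 = 54.738 → 54.7°C

54.7°C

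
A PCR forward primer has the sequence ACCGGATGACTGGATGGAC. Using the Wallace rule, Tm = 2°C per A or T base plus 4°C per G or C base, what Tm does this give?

Scanning the sequence gives A=5, C=4, G=7, T=3.
AT pairs contribute 8, GC pairs contribute 11.
Tm = 4·11 + 2·8 = 44 + 16 = 60°C

60°C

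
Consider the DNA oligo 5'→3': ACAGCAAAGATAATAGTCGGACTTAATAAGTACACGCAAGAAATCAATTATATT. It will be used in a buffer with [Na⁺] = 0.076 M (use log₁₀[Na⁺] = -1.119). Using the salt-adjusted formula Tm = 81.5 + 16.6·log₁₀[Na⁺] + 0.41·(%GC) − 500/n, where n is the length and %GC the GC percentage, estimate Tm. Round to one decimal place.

Length n = 54. Counting bases: C=8, G=8, A=25, T=13
G+C = 16, so %GC = 16/54 × 100 = 29.63%
Salt term: 16.6 × (-1.119) = -18.575
GC term: 0.41 × 29.63 = 12.148; length term: −500/54 = −9.259
Tm = 81.5 + (-18.575) + 12.148 − 9.259 = 65.814 → 65.8°C

65.8°C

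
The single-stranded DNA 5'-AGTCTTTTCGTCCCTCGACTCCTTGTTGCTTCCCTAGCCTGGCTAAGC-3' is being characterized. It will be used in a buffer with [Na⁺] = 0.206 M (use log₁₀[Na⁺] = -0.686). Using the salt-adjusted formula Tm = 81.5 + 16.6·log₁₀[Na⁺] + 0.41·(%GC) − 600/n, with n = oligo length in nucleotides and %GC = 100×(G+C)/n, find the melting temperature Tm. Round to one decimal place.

79.8°C

Length n = 48. G=9, T=17, A=5, C=17
G+C = 26, so %GC = 26/48 × 100 = 54.167%
Salt term: 16.6 × (-0.686) = -11.388
GC term: 0.41 × 54.167 = 22.208; length term: −600/48 = −12.5
Tm = 81.5 + (-11.388) + 22.208 − 12.5 = 79.82 → 79.8°C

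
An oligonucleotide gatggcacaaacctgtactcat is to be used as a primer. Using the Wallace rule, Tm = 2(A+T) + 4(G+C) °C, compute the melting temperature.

64°C

T=5, C=6, A=7, G=4
So N_AT = 12 and N_GC = 10.
Tm = 4·10 + 2·12 = 40 + 24 = 64°C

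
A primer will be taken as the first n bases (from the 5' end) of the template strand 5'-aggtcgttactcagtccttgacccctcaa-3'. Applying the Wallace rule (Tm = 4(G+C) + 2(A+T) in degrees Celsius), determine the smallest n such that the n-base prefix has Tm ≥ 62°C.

First 20 bases: AGGTCGTTACTCAGTCCTTG → Tm = 60°C (< 62°C)
First 21 bases: AGGTCGTTACTCAGTCCTTGA → Tm = 62°C (≥ 62°C)
Each additional base adds 2°C (A/T) or 4°C (G/C), so Tm is non-decreasing in n; n = 21 is the first length to reach 62°C.

n = 21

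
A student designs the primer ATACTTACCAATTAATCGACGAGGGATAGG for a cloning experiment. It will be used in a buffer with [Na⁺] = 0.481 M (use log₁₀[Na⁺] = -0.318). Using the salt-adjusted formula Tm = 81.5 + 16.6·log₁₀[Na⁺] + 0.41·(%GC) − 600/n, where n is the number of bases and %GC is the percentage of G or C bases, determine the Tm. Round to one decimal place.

Length n = 30. C=5, T=7, A=11, G=7
G+C = 12, so %GC = 12/30 × 100 = 40%
Salt term: 16.6 × (-0.318) = -5.279
GC term: 0.41 × 40 = 16.4; length term: −600/30 = −20
Tm = 81.5 + (-5.279) + 16.4 − 20 = 72.621 → 72.6°C

72.6°C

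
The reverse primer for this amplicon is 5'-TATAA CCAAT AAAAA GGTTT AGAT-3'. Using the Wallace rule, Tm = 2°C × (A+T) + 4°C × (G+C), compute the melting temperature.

Base counts: C=2, G=3, T=7, A=12
A+T = 19, G+C = 5
Tm = 2(19) + 4(5) = 38 + 20 = 58°C

58°C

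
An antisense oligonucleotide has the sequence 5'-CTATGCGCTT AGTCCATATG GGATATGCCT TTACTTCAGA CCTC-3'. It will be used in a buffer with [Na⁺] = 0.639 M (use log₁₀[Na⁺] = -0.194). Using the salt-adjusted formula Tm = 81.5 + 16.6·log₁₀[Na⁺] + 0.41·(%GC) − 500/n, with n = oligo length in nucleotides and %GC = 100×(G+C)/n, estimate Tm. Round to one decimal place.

Length n = 44. Scanning the sequence gives A=9, G=8, C=12, T=15.
G+C = 20, so %GC = 20/44 × 100 = 45.455%
Salt term: 16.6 × (-0.194) = -3.22
GC term: 0.41 × 45.455 = 18.637; length term: −500/44 = −11.364
Tm = 81.5 + (-3.22) + 18.637 − 11.364 = 85.553 → 85.6°C

85.6°C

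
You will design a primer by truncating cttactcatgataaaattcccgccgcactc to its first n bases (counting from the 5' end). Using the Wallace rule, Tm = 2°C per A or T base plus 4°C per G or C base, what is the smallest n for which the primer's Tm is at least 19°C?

First 6 bases: CTTACT → Tm = 16°C (< 19°C)
First 7 bases: CTTACTC → Tm = 20°C (≥ 19°C)
Each additional base adds 2°C (A/T) or 4°C (G/C), so Tm is non-decreasing in n; n = 7 is the first length to reach 19°C.

n = 7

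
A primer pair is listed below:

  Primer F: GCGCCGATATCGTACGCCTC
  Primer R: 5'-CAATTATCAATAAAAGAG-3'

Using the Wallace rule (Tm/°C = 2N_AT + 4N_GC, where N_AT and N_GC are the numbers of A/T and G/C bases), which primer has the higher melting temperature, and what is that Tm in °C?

Primer F: A+T=7, G+C=13 → Tm = 2(7)+4(13) = 66°C
Primer R: A+T=14, G+C=4 → Tm = 2(14)+4(4) = 44°C
66°C vs 44°C → primer F is higher.

Primer F, 66°C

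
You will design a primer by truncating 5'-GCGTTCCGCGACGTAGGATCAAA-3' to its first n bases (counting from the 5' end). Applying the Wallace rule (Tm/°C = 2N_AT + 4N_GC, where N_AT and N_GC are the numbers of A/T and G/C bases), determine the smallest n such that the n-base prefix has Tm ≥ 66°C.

First 19 bases: GCGTTCCGCGACGTAGGAT → Tm = 62°C (< 66°C)
First 20 bases: GCGTTCCGCGACGTAGGATC → Tm = 66°C (≥ 66°C)
Since every base adds ≥2°C, Tm only increases with n, so the threshold is first crossed at n = 20.

n = 20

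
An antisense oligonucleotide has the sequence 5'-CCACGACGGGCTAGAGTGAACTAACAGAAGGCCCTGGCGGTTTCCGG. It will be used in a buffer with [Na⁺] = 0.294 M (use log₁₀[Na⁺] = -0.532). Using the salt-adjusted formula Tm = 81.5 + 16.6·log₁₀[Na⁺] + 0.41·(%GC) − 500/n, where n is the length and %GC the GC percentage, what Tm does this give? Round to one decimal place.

87.3°C

Length n = 47. G=16, T=7, C=13, A=11
G+C = 29, so %GC = 29/47 × 100 = 61.702%
Salt term: 16.6 × (-0.532) = -8.831
GC term: 0.41 × 61.702 = 25.298; length term: −500/47 = −10.638
Tm = 81.5 + (-8.831) + 25.298 − 10.638 = 87.329 → 87.3°C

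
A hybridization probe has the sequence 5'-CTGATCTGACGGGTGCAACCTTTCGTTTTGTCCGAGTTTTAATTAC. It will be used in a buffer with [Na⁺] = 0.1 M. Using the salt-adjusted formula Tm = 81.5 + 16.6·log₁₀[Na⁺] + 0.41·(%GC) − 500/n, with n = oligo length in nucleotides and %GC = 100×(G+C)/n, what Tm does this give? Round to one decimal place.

Length n = 46. Base counts: A=8, T=18, G=10, C=10
G+C = 20, so %GC = 20/46 × 100 = 43.478%
Salt term: 16.6 × (-1) = -16.6
GC term: 0.41 × 43.478 = 17.826; length term: −500/46 = −10.87
Tm = 81.5 + (-16.6) + 17.826 − 10.87 = 71.856 → 71.9°C

71.9°C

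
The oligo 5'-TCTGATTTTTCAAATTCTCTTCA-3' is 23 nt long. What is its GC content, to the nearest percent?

Counting bases: T=12, A=5, G=1, C=5
G+C = 1 + 5 = 6 out of 23 bases
%GC = 6/23 × 100 = 26.09% ≈ 26%

26%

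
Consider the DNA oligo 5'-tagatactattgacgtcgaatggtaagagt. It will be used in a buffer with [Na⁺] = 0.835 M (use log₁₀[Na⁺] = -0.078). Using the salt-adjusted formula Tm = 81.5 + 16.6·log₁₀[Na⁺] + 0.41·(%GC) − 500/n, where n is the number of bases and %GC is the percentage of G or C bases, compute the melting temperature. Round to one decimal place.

Length n = 30. C=3, T=9, G=8, A=10
G+C = 11, so %GC = 11/30 × 100 = 36.667%
Salt term: 16.6 × (-0.078) = -1.295
GC term: 0.41 × 36.667 = 15.033; length term: −500/30 = −16.667
Tm = 81.5 + (-1.295) + 15.033 − 16.667 = 78.571 → 78.6°C

78.6°C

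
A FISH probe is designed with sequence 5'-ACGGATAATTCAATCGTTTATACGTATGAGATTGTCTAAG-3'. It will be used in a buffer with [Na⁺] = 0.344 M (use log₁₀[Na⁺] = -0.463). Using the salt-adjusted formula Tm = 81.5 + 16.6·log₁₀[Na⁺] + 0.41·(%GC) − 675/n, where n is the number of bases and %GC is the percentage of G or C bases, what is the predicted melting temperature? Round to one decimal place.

70.3°C

Length n = 40. Scanning the sequence gives A=13, C=5, T=14, G=8.
G+C = 13, so %GC = 13/40 × 100 = 32.5%
Salt term: 16.6 × (-0.463) = -7.686
GC term: 0.41 × 32.5 = 13.325; length term: −675/40 = −16.875
Tm = 81.5 + (-7.686) + 13.325 − 16.875 = 70.264 → 70.3°C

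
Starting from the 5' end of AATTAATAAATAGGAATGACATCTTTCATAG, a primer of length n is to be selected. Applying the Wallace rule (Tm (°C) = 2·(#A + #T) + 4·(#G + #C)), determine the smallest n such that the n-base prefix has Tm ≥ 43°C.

First 18 bases: AATTAATAAATAGGAATG → Tm = 42°C (< 43°C)
First 19 bases: AATTAATAAATAGGAATGA → Tm = 44°C (≥ 43°C)
Since every base adds ≥2°C, Tm only increases with n, so the threshold is first crossed at n = 19.

n = 19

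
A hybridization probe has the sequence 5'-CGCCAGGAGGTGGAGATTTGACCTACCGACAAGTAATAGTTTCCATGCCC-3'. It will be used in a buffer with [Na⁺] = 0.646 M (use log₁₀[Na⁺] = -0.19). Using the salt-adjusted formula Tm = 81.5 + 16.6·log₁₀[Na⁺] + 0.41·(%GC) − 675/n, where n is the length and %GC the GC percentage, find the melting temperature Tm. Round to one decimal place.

86.2°C

Length n = 50. T=11, C=13, A=13, G=13
G+C = 26, so %GC = 26/50 × 100 = 52%
Salt term: 16.6 × (-0.19) = -3.154
GC term: 0.41 × 52 = 21.32; length term: −675/50 = −13.5
Tm = 81.5 + (-3.154) + 21.32 − 13.5 = 86.166 → 86.2°C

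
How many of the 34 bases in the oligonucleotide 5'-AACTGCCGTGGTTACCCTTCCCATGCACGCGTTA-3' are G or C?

Scanning the sequence gives T=9, A=6, C=12, G=7.
G+C = 7 + 12 = 19

19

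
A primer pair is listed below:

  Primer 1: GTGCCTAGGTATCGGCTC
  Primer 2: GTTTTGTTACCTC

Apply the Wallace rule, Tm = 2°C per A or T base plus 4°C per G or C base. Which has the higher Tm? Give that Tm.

Primer 1: A+T=7, G+C=11 → Tm = 2(7)+4(11) = 58°C
Primer 2: A+T=8, G+C=5 → Tm = 2(8)+4(5) = 36°C
58°C vs 36°C → primer 1 is higher.

Primer 1, 58°C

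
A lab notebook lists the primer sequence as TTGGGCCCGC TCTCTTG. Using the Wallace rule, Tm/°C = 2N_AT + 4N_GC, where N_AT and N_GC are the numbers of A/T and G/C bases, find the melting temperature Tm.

56°C

Counting bases: T=6, G=5, A=0, C=6
AT pairs contribute 6, GC pairs contribute 11.
Tm = 2×6 + 4×11 = 56°C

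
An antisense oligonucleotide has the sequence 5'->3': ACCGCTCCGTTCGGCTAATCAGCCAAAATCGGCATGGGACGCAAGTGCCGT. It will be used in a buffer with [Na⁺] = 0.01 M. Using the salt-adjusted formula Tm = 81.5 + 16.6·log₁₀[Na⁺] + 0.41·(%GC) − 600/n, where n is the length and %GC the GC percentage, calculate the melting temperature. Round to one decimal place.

Length n = 51. T=9, C=16, A=12, G=14
G+C = 30, so %GC = 30/51 × 100 = 58.824%
Salt term: 16.6 × (-2) = -33.2
GC term: 0.41 × 58.824 = 24.118; length term: −600/51 = −11.765
Tm = 81.5 + (-33.2) + 24.118 − 11.765 = 60.653 → 60.7°C

60.7°C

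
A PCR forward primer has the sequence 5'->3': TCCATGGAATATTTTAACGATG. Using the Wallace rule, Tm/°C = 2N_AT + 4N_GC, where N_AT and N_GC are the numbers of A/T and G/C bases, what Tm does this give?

58°C

Scanning the sequence gives G=4, T=8, A=7, C=3.
A+T = 15, G+C = 7
Tm = 2×15 + 4×7 = 58°C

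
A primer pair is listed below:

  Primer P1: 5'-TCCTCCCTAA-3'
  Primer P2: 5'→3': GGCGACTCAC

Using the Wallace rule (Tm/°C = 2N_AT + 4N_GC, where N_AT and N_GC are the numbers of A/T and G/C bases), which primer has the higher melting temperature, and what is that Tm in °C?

Primer P2, 34°C

Primer P1: A+T=5, G+C=5 → Tm = 2(5)+4(5) = 30°C
Primer P2: A+T=3, G+C=7 → Tm = 2(3)+4(7) = 34°C
30°C vs 34°C → primer P2 is higher.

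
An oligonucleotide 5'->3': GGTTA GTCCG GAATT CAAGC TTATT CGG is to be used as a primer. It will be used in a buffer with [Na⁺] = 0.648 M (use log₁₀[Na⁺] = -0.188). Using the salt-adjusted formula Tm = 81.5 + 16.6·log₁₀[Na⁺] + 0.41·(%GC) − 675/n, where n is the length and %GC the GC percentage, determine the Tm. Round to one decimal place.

73.3°C

Length n = 28. A=6, C=5, T=9, G=8
G+C = 13, so %GC = 13/28 × 100 = 46.429%
Salt term: 16.6 × (-0.188) = -3.121
GC term: 0.41 × 46.429 = 19.036; length term: −675/28 = −24.107
Tm = 81.5 + (-3.121) + 19.036 − 24.107 = 73.308 → 73.3°C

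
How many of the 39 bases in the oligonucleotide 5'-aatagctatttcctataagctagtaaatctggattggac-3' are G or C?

Counting bases: A=13, C=6, T=13, G=7
Total G or C: 7 + 6 = 13

13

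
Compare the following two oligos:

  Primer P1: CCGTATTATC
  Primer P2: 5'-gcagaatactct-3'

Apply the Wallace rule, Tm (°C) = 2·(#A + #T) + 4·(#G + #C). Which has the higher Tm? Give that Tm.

Primer P1: A+T=6, G+C=4 → Tm = 2(6)+4(4) = 28°C
Primer P2: A+T=7, G+C=5 → Tm = 2(7)+4(5) = 34°C
28°C vs 34°C → primer P2 is higher.

Primer P2, 34°C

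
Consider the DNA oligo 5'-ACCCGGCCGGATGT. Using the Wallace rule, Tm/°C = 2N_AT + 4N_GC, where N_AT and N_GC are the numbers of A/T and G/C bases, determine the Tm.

48°C

Scanning the sequence gives A=2, G=5, C=5, T=2.
So N_AT = 4 and N_GC = 10.
Tm = 2(4) + 4(10) = 8 + 40 = 48°C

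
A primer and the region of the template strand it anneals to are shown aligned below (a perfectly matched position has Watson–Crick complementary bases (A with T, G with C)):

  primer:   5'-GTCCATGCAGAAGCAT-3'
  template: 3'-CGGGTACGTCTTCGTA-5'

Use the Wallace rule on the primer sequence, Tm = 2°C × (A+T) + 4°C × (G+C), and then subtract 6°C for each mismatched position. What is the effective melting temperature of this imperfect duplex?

Primer base counts: A=5, T=3, G=4, C=4 → A+T=8, G+C=8
Perfect-match Tm = 2(8) + 4(8) = 16 + 32 = 48°C
Mismatches (positions where the bases are not complementary): 1 (at position 2)
Effective Tm = 48 − 1×6 = 48 − 6 = 42°C

42°C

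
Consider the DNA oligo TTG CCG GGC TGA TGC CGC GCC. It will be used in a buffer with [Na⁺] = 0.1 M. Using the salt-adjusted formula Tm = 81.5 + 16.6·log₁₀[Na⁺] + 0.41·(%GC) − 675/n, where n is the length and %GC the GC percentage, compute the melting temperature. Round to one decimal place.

64.0°C

Length n = 21. Scanning the sequence gives A=1, G=8, T=4, C=8.
G+C = 16, so %GC = 16/21 × 100 = 76.19%
Salt term: 16.6 × (-1) = -16.6
GC term: 0.41 × 76.19 = 31.238; length term: −675/21 = −32.143
Tm = 81.5 + (-16.6) + 31.238 − 32.143 = 63.995 → 64.0°C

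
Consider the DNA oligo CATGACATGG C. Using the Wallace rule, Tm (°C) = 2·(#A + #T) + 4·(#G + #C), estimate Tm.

34°C

C=3, T=2, A=3, G=3
So N_AT = 5 and N_GC = 6.
Tm = 2(5) + 4(6) = 10 + 24 = 34°C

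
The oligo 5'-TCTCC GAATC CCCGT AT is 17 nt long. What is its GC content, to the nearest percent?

53%

T=5, G=2, A=3, C=7
G+C = 2 + 7 = 9 out of 17 bases
%GC = 9/17 × 100 = 52.94% ≈ 53%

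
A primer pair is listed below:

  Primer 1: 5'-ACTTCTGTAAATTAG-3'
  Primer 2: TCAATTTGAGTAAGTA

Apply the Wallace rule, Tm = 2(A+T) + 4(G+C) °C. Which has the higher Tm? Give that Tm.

Primer 2, 40°C

Primer 1: A+T=11, G+C=4 → Tm = 2(11)+4(4) = 38°C
Primer 2: A+T=12, G+C=4 → Tm = 2(12)+4(4) = 40°C
38°C vs 40°C → primer 2 is higher.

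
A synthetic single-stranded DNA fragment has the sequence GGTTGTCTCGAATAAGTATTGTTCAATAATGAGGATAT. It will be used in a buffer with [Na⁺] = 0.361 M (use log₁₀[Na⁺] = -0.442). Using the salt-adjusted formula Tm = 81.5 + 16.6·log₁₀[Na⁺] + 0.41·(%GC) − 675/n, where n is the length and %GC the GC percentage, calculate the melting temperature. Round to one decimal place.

Length n = 38. Counting bases: T=14, C=3, A=12, G=9
G+C = 12, so %GC = 12/38 × 100 = 31.579%
Salt term: 16.6 × (-0.442) = -7.337
GC term: 0.41 × 31.579 = 12.947; length term: −675/38 = −17.763
Tm = 81.5 + (-7.337) + 12.947 − 17.763 = 69.347 → 69.3°C

69.3°C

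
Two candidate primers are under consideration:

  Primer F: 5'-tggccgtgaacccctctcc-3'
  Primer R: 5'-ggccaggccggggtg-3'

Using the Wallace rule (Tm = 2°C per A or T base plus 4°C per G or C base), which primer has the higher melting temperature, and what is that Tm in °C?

Primer F, 64°C

Primer F: A+T=6, G+C=13 → Tm = 2(6)+4(13) = 64°C
Primer R: A+T=2, G+C=13 → Tm = 2(2)+4(13) = 56°C
64°C vs 56°C → primer F is higher.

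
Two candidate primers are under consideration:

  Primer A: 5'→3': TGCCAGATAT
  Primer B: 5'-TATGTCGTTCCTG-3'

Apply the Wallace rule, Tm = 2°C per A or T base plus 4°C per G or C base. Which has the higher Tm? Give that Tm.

Primer B, 38°C

Primer A: A+T=6, G+C=4 → Tm = 2(6)+4(4) = 28°C
Primer B: A+T=7, G+C=6 → Tm = 2(7)+4(6) = 38°C
28°C vs 38°C → primer B is higher.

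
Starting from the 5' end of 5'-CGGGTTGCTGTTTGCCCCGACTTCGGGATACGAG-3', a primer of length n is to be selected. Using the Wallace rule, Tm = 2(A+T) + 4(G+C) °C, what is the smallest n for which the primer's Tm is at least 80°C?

n = 25

First 24 bases: CGGGTTGCTGTTTGCCCCGACTTC → Tm = 78°C (< 80°C)
First 25 bases: CGGGTTGCTGTTTGCCCCGACTTCG → Tm = 82°C (≥ 80°C)
Since every base adds ≥2°C, Tm only increases with n, so the threshold is first crossed at n = 25.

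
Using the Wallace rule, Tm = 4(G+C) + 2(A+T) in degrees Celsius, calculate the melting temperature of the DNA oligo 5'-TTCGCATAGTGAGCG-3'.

46°C

Counting bases: G=5, C=3, T=4, A=3
So N_AT = 7 and N_GC = 8.
Tm = 4·8 + 2·7 = 32 + 14 = 46°C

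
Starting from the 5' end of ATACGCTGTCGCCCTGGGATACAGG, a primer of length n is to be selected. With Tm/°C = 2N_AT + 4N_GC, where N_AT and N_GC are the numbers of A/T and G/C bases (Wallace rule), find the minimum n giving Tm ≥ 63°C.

First 19 bases: ATACGCTGTCGCCCTGGGA → Tm = 62°C (< 63°C)
First 20 bases: ATACGCTGTCGCCCTGGGAT → Tm = 64°C (≥ 63°C)
Since every base adds ≥2°C, Tm only increases with n, so the threshold is first crossed at n = 20.

n = 20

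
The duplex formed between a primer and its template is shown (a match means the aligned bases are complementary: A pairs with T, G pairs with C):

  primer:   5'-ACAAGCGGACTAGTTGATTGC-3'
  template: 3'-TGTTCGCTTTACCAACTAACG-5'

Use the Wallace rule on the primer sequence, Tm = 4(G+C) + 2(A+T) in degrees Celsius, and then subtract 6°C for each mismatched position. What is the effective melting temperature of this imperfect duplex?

44°C

Primer base counts: A=6, T=5, G=6, C=4 → A+T=11, G+C=10
Perfect-match Tm = 2(11) + 4(10) = 22 + 40 = 62°C
Mismatches (positions where the bases are not complementary): 3 (at positions 8, 10, 12)
Effective Tm = 62 − 3×6 = 62 − 18 = 44°C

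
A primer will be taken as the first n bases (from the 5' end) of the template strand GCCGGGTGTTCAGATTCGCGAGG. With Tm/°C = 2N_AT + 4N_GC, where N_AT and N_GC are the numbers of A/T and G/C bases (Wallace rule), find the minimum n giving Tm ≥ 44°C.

n = 13

First 12 bases: GCCGGGTGTTCA → Tm = 40°C (< 44°C)
First 13 bases: GCCGGGTGTTCAG → Tm = 44°C (≥ 44°C)
Since every base adds ≥2°C, Tm only increases with n, so the threshold is first crossed at n = 13.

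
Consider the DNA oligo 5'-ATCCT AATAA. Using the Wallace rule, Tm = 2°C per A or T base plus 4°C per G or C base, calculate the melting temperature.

24°C

Base counts: A=5, G=0, C=2, T=3
AT pairs contribute 8, GC pairs contribute 2.
Tm = 4·2 + 2·8 = 8 + 16 = 24°C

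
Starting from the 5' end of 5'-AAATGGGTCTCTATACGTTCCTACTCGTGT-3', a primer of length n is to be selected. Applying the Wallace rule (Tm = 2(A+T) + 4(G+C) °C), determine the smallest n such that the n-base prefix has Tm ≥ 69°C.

First 24 bases: AAATGGGTCTCTATACGTTCCTAC → Tm = 68°C (< 69°C)
First 25 bases: AAATGGGTCTCTATACGTTCCTACT → Tm = 70°C (≥ 69°C)
Since every base adds ≥2°C, Tm only increases with n, so the threshold is first crossed at n = 25.

n = 25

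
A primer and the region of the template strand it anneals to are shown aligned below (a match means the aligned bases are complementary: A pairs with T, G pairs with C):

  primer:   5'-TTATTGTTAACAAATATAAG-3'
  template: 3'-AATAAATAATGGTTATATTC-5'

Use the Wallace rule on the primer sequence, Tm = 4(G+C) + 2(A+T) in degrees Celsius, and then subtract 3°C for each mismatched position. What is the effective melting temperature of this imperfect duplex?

34°C

Primer base counts: A=9, T=8, G=2, C=1 → A+T=17, G+C=3
Perfect-match Tm = 2(17) + 4(3) = 34 + 12 = 46°C
Mismatches (positions where the bases are not complementary): 4 (at positions 6, 7, 9, 12)
Effective Tm = 46 − 4×3 = 46 − 12 = 34°C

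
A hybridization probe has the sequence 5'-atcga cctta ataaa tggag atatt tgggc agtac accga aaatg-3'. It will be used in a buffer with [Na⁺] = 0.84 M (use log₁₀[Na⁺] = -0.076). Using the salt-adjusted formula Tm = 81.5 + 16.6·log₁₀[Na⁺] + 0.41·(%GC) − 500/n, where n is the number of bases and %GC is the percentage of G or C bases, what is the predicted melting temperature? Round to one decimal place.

Length n = 45. Scanning the sequence gives T=11, C=7, A=17, G=10.
G+C = 17, so %GC = 17/45 × 100 = 37.778%
Salt term: 16.6 × (-0.076) = -1.262
GC term: 0.41 × 37.778 = 15.489; length term: −500/45 = −11.111
Tm = 81.5 + (-1.262) + 15.489 − 11.111 = 84.616 → 84.6°C

84.6°C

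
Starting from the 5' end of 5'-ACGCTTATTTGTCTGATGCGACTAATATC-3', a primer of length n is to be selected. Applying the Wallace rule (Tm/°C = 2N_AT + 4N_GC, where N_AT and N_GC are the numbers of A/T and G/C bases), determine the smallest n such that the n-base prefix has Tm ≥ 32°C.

n = 12

First 11 bases: ACGCTTATTTG → Tm = 30°C (< 32°C)
First 12 bases: ACGCTTATTTGT → Tm = 32°C (≥ 32°C)
Since every base adds ≥2°C, Tm only increases with n, so the threshold is first crossed at n = 12.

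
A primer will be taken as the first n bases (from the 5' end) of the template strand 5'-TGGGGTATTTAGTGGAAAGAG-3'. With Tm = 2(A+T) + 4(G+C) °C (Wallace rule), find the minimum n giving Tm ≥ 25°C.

First 8 bases: TGGGGTAT → Tm = 24°C (< 25°C)
First 9 bases: TGGGGTATT → Tm = 26°C (≥ 25°C)
Each additional base adds 2°C (A/T) or 4°C (G/C), so Tm is non-decreasing in n; n = 9 is the first length to reach 25°C.

n = 9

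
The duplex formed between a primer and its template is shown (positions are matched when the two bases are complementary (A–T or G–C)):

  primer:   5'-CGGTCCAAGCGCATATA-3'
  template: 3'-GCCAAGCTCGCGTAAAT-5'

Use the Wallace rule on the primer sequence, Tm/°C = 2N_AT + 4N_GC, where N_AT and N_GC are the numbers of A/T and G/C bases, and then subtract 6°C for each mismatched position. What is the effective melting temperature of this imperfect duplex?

Primer base counts: A=5, T=3, G=4, C=5 → A+T=8, G+C=9
Perfect-match Tm = 2(8) + 4(9) = 16 + 36 = 52°C
Mismatches (positions where the bases are not complementary): 3 (at positions 5, 7, 15)
Effective Tm = 52 − 3×6 = 52 − 18 = 34°C

34°C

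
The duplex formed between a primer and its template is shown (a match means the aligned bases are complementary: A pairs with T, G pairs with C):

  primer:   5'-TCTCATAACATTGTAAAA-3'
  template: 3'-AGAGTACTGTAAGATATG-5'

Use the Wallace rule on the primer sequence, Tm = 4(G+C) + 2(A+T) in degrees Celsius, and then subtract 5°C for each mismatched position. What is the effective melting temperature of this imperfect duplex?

24°C

Primer base counts: A=8, T=6, G=1, C=3 → A+T=14, G+C=4
Perfect-match Tm = 2(14) + 4(4) = 28 + 16 = 44°C
Mismatches (positions where the bases are not complementary): 4 (at positions 7, 13, 16, 18)
Effective Tm = 44 − 4×5 = 44 − 20 = 24°C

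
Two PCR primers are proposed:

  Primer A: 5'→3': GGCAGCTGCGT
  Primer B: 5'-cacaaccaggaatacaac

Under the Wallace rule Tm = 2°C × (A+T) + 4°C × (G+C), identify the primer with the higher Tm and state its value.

Primer B, 52°C

Primer A: A+T=3, G+C=8 → Tm = 2(3)+4(8) = 38°C
Primer B: A+T=10, G+C=8 → Tm = 2(10)+4(8) = 52°C
38°C vs 52°C → primer B is higher.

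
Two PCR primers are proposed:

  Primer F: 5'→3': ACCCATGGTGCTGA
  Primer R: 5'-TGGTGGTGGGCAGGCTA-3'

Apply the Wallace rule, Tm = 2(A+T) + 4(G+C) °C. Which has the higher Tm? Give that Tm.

Primer F: A+T=6, G+C=8 → Tm = 2(6)+4(8) = 44°C
Primer R: A+T=6, G+C=11 → Tm = 2(6)+4(11) = 56°C
44°C vs 56°C → primer R is higher.

Primer R, 56°C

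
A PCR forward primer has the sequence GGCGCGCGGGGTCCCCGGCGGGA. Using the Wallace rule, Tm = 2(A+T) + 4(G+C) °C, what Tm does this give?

Base counts: T=1, G=13, A=1, C=8
A+T = 2, G+C = 21
Tm = 4·21 + 2·2 = 84 + 4 = 88°C

88°C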